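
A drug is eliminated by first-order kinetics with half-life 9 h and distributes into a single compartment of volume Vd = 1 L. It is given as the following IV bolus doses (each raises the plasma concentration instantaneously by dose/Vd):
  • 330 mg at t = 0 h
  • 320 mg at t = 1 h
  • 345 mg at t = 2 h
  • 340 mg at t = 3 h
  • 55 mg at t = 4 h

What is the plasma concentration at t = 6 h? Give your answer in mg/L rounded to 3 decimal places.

996.149 mg/L

k = ln 2 / 9 = 0.07702 per h
Dose 1 (330 mg at t=0 h): 330·exp(−0.07702·6) = 207.887 mg/L
Dose 2 (320 mg at t=1 h): 320·exp(−0.07702·5) = 217.726 mg/L
Dose 3 (345 mg at t=2 h): 345·exp(−0.07702·4) = 253.529 mg/L
Dose 4 (340 mg at t=3 h): 340·exp(−0.07702·3) = 269.858 mg/L
Dose 5 (55 mg at t=4 h): 55·exp(−0.07702·2) = 47.148 mg/L
C(6) = 207.887 + 217.726 + 253.529 + 269.858 + 47.148 = 996.149 mg/L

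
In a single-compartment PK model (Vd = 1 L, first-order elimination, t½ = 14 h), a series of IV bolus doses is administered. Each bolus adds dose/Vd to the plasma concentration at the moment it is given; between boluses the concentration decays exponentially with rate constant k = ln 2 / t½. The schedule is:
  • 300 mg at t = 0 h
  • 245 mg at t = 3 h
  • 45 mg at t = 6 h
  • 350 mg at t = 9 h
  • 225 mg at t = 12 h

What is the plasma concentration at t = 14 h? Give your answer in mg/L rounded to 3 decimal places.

799.435 mg/L

k = ln 2 / 14 = 0.04951 per h
Dose 1 (300 mg at t=0 h): 300·exp(−0.04951·14) = 150.000 mg/L
Dose 2 (245 mg at t=3 h): 245·exp(−0.04951·11) = 142.116 mg/L
Dose 3 (45 mg at t=6 h): 45·exp(−0.04951·8) = 30.283 mg/L
Dose 4 (350 mg at t=9 h): 350·exp(−0.04951·5) = 273.248 mg/L
Dose 5 (225 mg at t=12 h): 225·exp(−0.04951·2) = 203.788 mg/L
C(14) = 150.000 + 142.116 + 30.283 + 273.248 + 203.788 = 799.435 mg/L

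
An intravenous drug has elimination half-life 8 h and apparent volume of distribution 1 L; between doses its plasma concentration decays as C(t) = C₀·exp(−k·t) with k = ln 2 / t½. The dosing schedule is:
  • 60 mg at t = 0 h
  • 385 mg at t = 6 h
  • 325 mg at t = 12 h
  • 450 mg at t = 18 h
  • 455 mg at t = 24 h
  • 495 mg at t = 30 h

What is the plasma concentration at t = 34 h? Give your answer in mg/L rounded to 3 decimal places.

k = ln 2 / 8 = 0.08664 per h
Dose 1 (60 mg at t=0 h): 60·exp(−0.08664·34) = 3.153 mg/L
Dose 2 (385 mg at t=6 h): 385·exp(−0.08664·28) = 34.030 mg/L
Dose 3 (325 mg at t=12 h): 325·exp(−0.08664·22) = 48.312 mg/L
Dose 4 (450 mg at t=18 h): 450·exp(−0.08664·16) = 112.500 mg/L
Dose 5 (455 mg at t=24 h): 455·exp(−0.08664·10) = 191.304 mg/L
Dose 6 (495 mg at t=30 h): 495·exp(−0.08664·4) = 350.018 mg/L
C(34) = 3.153 + 34.030 + 48.312 + 112.500 + 191.304 + 350.018 = 739.316 mg/L

739.316 mg/L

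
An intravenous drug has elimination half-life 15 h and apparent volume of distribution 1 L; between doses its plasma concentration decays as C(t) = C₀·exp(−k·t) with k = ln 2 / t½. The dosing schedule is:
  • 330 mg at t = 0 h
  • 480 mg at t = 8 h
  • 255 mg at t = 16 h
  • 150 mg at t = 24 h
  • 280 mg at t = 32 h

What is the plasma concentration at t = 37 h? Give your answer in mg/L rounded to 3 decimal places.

586.500 mg/L

k = ln 2 / 15 = 0.04621 per h
Dose 1 (330 mg at t=0 h): 330·exp(−0.04621·37) = 59.700 mg/L
Dose 2 (480 mg at t=8 h): 480·exp(−0.04621·29) = 125.675 mg/L
Dose 3 (255 mg at t=16 h): 255·exp(−0.04621·21) = 96.627 mg/L
Dose 4 (150 mg at t=24 h): 150·exp(−0.04621·13) = 82.262 mg/L
Dose 5 (280 mg at t=32 h): 280·exp(−0.04621·5) = 222.236 mg/L
C(37) = 59.700 + 125.675 + 96.627 + 82.262 + 222.236 = 586.500 mg/L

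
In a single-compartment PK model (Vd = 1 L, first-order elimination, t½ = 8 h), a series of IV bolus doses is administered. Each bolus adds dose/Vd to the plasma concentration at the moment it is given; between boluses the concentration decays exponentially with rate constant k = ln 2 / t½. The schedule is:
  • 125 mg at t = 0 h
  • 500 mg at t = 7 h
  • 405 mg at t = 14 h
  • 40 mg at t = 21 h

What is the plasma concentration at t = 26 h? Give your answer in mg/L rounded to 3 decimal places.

k = ln 2 / 8 = 0.08664 per h
Dose 1 (125 mg at t=0 h): 125·exp(−0.08664·26) = 13.139 mg/L
Dose 2 (500 mg at t=7 h): 500·exp(−0.08664·19) = 96.388 mg/L
Dose 3 (405 mg at t=14 h): 405·exp(−0.08664·12) = 143.189 mg/L
Dose 4 (40 mg at t=21 h): 40·exp(−0.08664·5) = 25.937 mg/L
C(26) = 13.139 + 96.388 + 143.189 + 25.937 = 278.653 mg/L

278.653 mg/L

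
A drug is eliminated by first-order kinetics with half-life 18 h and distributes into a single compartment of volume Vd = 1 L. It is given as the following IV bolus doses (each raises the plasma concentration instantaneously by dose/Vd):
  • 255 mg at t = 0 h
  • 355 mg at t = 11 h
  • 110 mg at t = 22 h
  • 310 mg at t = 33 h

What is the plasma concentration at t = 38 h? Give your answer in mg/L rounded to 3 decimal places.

k = ln 2 / 18 = 0.03851 per h
Dose 1 (255 mg at t=0 h): 255·exp(−0.03851·38) = 59.025 mg/L
Dose 2 (355 mg at t=11 h): 355·exp(−0.03851·27) = 125.511 mg/L
Dose 3 (110 mg at t=22 h): 110·exp(−0.03851·16) = 59.403 mg/L
Dose 4 (310 mg at t=33 h): 310·exp(−0.03851·5) = 255.707 mg/L
C(38) = 59.025 + 125.511 + 59.403 + 255.707 = 499.646 mg/L

499.646 mg/L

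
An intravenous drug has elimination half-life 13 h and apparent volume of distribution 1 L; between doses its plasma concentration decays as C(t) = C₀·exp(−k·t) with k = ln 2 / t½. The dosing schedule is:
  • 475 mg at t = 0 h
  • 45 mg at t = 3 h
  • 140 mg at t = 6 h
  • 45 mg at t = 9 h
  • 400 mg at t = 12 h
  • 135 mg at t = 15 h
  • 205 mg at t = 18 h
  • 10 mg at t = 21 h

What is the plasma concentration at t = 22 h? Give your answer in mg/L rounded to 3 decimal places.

k = ln 2 / 13 = 0.05332 per h
Dose 1 (475 mg at t=0 h): 475·exp(−0.05332·22) = 146.980 mg/L
Dose 2 (45 mg at t=3 h): 45·exp(−0.05332·19) = 16.340 mg/L
Dose 3 (140 mg at t=6 h): 140·exp(−0.05332·16) = 59.653 mg/L
Dose 4 (45 mg at t=9 h): 45·exp(−0.05332·13) = 22.500 mg/L
Dose 5 (400 mg at t=12 h): 400·exp(−0.05332·10) = 234.692 mg/L
Dose 6 (135 mg at t=15 h): 135·exp(−0.05332·7) = 92.948 mg/L
Dose 7 (205 mg at t=18 h): 205·exp(−0.05332·4) = 165.626 mg/L
Dose 8 (10 mg at t=21 h): 10·exp(−0.05332·1) = 9.481 mg/L
C(22) = 146.980 + 16.340 + 59.653 + 22.500 + 234.692 + 92.948 + 165.626 + 9.481 = 748.220 mg/L

748.220 mg/L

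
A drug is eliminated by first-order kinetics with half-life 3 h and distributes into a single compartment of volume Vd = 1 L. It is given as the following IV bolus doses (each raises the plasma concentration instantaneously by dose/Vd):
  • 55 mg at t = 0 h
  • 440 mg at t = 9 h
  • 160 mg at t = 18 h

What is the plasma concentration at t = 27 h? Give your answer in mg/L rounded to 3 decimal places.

26.982 mg/L

k = ln 2 / 3 = 0.23105 per h
Dose 1 (55 mg at t=0 h): 55·exp(−0.23105·27) = 0.107 mg/L
Dose 2 (440 mg at t=9 h): 440·exp(−0.23105·18) = 6.875 mg/L
Dose 3 (160 mg at t=18 h): 160·exp(−0.23105·9) = 20.000 mg/L
C(27) = 0.107 + 6.875 + 20.000 = 26.982 mg/L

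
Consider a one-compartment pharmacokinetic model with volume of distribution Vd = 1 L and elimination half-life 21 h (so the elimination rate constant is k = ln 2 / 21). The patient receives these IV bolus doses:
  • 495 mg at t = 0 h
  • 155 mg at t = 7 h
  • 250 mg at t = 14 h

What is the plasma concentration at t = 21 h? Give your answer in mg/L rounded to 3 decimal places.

543.569 mg/L

k = ln 2 / 21 = 0.03301 per h
Dose 1 (495 mg at t=0 h): 495·exp(−0.03301·21) = 247.500 mg/L
Dose 2 (155 mg at t=7 h): 155·exp(−0.03301·14) = 97.644 mg/L
Dose 3 (250 mg at t=14 h): 250·exp(−0.03301·7) = 198.425 mg/L
C(21) = 247.500 + 97.644 + 198.425 = 543.569 mg/L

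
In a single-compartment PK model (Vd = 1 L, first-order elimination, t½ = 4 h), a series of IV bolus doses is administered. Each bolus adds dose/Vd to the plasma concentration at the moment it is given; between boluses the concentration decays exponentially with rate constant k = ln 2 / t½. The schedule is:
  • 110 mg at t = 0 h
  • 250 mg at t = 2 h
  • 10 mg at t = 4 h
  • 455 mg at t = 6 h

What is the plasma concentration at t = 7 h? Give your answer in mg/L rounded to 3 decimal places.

k = ln 2 / 4 = 0.17329 per h
Dose 1 (110 mg at t=0 h): 110·exp(−0.17329·7) = 32.703 mg/L
Dose 2 (250 mg at t=2 h): 250·exp(−0.17329·5) = 105.112 mg/L
Dose 3 (10 mg at t=4 h): 10·exp(−0.17329·3) = 5.946 mg/L
Dose 4 (455 mg at t=6 h): 455·exp(−0.17329·1) = 382.608 mg/L
C(7) = 32.703 + 105.112 + 5.946 + 382.608 = 526.369 mg/L

526.369 mg/L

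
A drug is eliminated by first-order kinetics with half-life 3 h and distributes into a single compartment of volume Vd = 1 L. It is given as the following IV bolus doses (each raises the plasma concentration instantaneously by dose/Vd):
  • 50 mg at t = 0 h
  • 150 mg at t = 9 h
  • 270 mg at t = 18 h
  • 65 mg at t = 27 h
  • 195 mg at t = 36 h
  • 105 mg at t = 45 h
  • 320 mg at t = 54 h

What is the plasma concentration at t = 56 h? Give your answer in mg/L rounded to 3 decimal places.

211.900 mg/L

k = ln 2 / 3 = 0.23105 per h
Dose 1 (50 mg at t=0 h): 50·exp(−0.23105·56) = 0.000 mg/L
Dose 2 (150 mg at t=9 h): 150·exp(−0.23105·47) = 0.003 mg/L
Dose 3 (270 mg at t=18 h): 270·exp(−0.23105·38) = 0.042 mg/L
Dose 4 (65 mg at t=27 h): 65·exp(−0.23105·29) = 0.080 mg/L
Dose 5 (195 mg at t=36 h): 195·exp(−0.23105·20) = 1.919 mg/L
Dose 6 (105 mg at t=45 h): 105·exp(−0.23105·11) = 8.268 mg/L
Dose 7 (320 mg at t=54 h): 320·exp(−0.23105·2) = 201.587 mg/L
C(56) = 0.000 + 0.003 + 0.042 + 0.080 + 1.919 + 8.268 + 201.587 = 211.900 mg/L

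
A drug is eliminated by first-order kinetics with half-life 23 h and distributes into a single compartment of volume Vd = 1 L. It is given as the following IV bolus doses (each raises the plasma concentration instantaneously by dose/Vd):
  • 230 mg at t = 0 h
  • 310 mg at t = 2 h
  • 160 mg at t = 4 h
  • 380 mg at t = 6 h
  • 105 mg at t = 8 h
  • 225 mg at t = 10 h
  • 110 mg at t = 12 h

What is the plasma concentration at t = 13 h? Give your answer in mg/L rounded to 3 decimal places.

1210.292 mg/L

k = ln 2 / 23 = 0.03014 per h
Dose 1 (230 mg at t=0 h): 230·exp(−0.03014·13) = 155.446 mg/L
Dose 2 (310 mg at t=2 h): 310·exp(−0.03014·11) = 222.531 mg/L
Dose 3 (160 mg at t=4 h): 160·exp(−0.03014·9) = 121.990 mg/L
Dose 4 (380 mg at t=6 h): 380·exp(−0.03014·7) = 307.727 mg/L
Dose 5 (105 mg at t=8 h): 105·exp(−0.03014·5) = 90.313 mg/L
Dose 6 (225 mg at t=10 h): 225·exp(−0.03014·3) = 205.550 mg/L
Dose 7 (110 mg at t=12 h): 110·exp(−0.03014·1) = 106.734 mg/L
C(13) = 155.446 + 222.531 + 121.990 + 307.727 + 90.313 + 205.550 + 106.734 = 1210.292 mg/L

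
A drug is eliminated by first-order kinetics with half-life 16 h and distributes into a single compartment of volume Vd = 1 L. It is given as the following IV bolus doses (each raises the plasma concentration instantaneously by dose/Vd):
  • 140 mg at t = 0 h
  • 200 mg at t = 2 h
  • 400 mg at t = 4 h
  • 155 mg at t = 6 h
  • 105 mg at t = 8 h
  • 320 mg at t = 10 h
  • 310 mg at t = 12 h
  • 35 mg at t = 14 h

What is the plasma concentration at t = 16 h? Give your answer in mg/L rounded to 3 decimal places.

k = ln 2 / 16 = 0.04332 per h
Dose 1 (140 mg at t=0 h): 140·exp(−0.04332·16) = 70.000 mg/L
Dose 2 (200 mg at t=2 h): 200·exp(−0.04332·14) = 109.051 mg/L
Dose 3 (400 mg at t=4 h): 400·exp(−0.04332·12) = 237.841 mg/L
Dose 4 (155 mg at t=6 h): 155·exp(−0.04332·10) = 100.505 mg/L
Dose 5 (105 mg at t=8 h): 105·exp(−0.04332·8) = 74.246 mg/L
Dose 6 (320 mg at t=10 h): 320·exp(−0.04332·6) = 246.754 mg/L
Dose 7 (310 mg at t=12 h): 310·exp(−0.04332·4) = 260.678 mg/L
Dose 8 (35 mg at t=14 h): 35·exp(−0.04332·2) = 32.095 mg/L
C(16) = 70.000 + 109.051 + 237.841 + 100.505 + 74.246 + 246.754 + 260.678 + 32.095 = 1131.170 mg/L

1131.170 mg/L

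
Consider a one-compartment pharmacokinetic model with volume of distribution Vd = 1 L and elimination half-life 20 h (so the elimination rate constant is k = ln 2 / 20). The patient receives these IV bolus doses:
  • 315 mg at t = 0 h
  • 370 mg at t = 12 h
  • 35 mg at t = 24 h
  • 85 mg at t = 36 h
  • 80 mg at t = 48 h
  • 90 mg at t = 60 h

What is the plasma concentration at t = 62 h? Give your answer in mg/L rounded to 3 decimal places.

k = ln 2 / 20 = 0.03466 per h
Dose 1 (315 mg at t=0 h): 315·exp(−0.03466·62) = 36.738 mg/L
Dose 2 (370 mg at t=12 h): 370·exp(−0.03466·50) = 65.407 mg/L
Dose 3 (35 mg at t=24 h): 35·exp(−0.03466·38) = 9.378 mg/L
Dose 4 (85 mg at t=36 h): 85·exp(−0.03466·26) = 34.521 mg/L
Dose 5 (80 mg at t=48 h): 80·exp(−0.03466·14) = 49.246 mg/L
Dose 6 (90 mg at t=60 h): 90·exp(−0.03466·2) = 83.973 mg/L
C(62) = 36.738 + 65.407 + 9.378 + 34.521 + 49.246 + 83.973 = 279.263 mg/L

279.263 mg/L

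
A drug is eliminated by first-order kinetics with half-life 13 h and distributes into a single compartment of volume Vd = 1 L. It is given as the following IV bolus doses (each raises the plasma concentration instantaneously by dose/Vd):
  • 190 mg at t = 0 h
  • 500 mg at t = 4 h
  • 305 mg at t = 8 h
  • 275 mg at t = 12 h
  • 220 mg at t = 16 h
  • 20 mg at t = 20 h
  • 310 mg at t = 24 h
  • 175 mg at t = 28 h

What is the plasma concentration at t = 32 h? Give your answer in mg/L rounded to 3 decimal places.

k = ln 2 / 13 = 0.05332 per h
Dose 1 (190 mg at t=0 h): 190·exp(−0.05332·32) = 34.495 mg/L
Dose 2 (500 mg at t=4 h): 500·exp(−0.05332·28) = 112.356 mg/L
Dose 3 (305 mg at t=8 h): 305·exp(−0.05332·24) = 84.831 mg/L
Dose 4 (275 mg at t=12 h): 275·exp(−0.05332·20) = 94.669 mg/L
Dose 5 (220 mg at t=16 h): 220·exp(−0.05332·16) = 93.740 mg/L
Dose 6 (20 mg at t=20 h): 20·exp(−0.05332·12) = 10.548 mg/L
Dose 7 (310 mg at t=24 h): 310·exp(−0.05332·8) = 202.354 mg/L
Dose 8 (175 mg at t=28 h): 175·exp(−0.05332·4) = 141.388 mg/L
C(32) = 34.495 + 112.356 + 84.831 + 94.669 + 93.740 + 10.548 + 202.354 + 141.388 = 774.381 mg/L

774.381 mg/L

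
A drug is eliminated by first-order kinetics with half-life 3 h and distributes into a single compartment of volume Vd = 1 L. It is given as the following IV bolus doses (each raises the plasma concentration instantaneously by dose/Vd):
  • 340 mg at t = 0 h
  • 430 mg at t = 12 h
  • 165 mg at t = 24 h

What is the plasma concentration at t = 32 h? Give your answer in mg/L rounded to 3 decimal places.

30.428 mg/L

k = ln 2 / 3 = 0.23105 per h
Dose 1 (340 mg at t=0 h): 340·exp(−0.23105·32) = 0.209 mg/L
Dose 2 (430 mg at t=12 h): 430·exp(−0.23105·20) = 4.233 mg/L
Dose 3 (165 mg at t=24 h): 165·exp(−0.23105·8) = 25.986 mg/L
C(32) = 0.209 + 4.233 + 25.986 = 30.428 mg/L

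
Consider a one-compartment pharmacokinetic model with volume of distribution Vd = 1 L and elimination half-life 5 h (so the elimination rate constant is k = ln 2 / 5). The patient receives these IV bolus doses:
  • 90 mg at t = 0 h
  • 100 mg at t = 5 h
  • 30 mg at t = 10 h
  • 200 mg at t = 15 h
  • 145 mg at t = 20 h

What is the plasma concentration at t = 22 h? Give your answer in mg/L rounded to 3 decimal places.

k = ln 2 / 5 = 0.13863 per h
Dose 1 (90 mg at t=0 h): 90·exp(−0.13863·22) = 4.263 mg/L
Dose 2 (100 mg at t=5 h): 100·exp(−0.13863·17) = 9.473 mg/L
Dose 3 (30 mg at t=10 h): 30·exp(−0.13863·12) = 5.684 mg/L
Dose 4 (200 mg at t=15 h): 200·exp(−0.13863·7) = 75.786 mg/L
Dose 5 (145 mg at t=20 h): 145·exp(−0.13863·2) = 109.889 mg/L
C(22) = 4.263 + 9.473 + 5.684 + 75.786 + 109.889 = 205.095 mg/L

205.095 mg/L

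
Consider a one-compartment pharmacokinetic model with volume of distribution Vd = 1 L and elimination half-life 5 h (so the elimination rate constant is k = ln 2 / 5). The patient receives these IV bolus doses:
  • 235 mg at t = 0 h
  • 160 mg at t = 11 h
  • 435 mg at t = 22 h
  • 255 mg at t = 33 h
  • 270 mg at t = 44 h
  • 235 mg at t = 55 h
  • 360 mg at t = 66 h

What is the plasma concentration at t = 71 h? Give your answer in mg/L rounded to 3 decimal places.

k = ln 2 / 5 = 0.13863 per h
Dose 1 (235 mg at t=0 h): 235·exp(−0.13863·71) = 0.012 mg/L
Dose 2 (160 mg at t=11 h): 160·exp(−0.13863·60) = 0.039 mg/L
Dose 3 (435 mg at t=22 h): 435·exp(−0.13863·49) = 0.488 mg/L
Dose 4 (255 mg at t=33 h): 255·exp(−0.13863·38) = 1.314 mg/L
Dose 5 (270 mg at t=44 h): 270·exp(−0.13863·27) = 6.394 mg/L
Dose 6 (235 mg at t=55 h): 235·exp(−0.13863·16) = 25.572 mg/L
Dose 7 (360 mg at t=66 h): 360·exp(−0.13863·5) = 180.000 mg/L
C(71) = 0.012 + 0.039 + 0.488 + 1.314 + 6.394 + 25.572 + 180.000 = 213.821 mg/L

213.821 mg/L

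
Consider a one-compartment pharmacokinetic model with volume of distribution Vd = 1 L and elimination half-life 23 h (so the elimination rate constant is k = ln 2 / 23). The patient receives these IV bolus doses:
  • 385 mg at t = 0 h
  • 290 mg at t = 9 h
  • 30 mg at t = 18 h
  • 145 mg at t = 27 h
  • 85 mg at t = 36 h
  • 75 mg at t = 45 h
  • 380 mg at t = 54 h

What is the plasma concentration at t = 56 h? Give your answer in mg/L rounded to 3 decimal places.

k = ln 2 / 23 = 0.03014 per h
Dose 1 (385 mg at t=0 h): 385·exp(−0.03014·56) = 71.206 mg/L
Dose 2 (290 mg at t=9 h): 290·exp(−0.03014·47) = 70.348 mg/L
Dose 3 (30 mg at t=18 h): 30·exp(−0.03014·38) = 9.545 mg/L
Dose 4 (145 mg at t=27 h): 145·exp(−0.03014·29) = 60.507 mg/L
Dose 5 (85 mg at t=36 h): 85·exp(−0.03014·20) = 46.522 mg/L
Dose 6 (75 mg at t=45 h): 75·exp(−0.03014·11) = 53.838 mg/L
Dose 7 (380 mg at t=54 h): 380·exp(−0.03014·2) = 357.773 mg/L
C(56) = 71.206 + 70.348 + 9.545 + 60.507 + 46.522 + 53.838 + 357.773 = 669.738 mg/L

669.738 mg/L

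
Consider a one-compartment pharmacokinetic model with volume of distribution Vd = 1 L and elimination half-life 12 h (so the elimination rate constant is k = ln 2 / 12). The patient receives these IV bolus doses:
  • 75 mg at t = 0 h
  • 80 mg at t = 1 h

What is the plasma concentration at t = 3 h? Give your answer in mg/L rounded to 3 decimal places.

k = ln 2 / 12 = 0.05776 per h
Dose 1 (75 mg at t=0 h): 75·exp(−0.05776·3) = 63.067 mg/L
Dose 2 (80 mg at t=1 h): 80·exp(−0.05776·2) = 71.272 mg/L
C(3) = 63.067 + 71.272 = 134.339 mg/L

134.339 mg/L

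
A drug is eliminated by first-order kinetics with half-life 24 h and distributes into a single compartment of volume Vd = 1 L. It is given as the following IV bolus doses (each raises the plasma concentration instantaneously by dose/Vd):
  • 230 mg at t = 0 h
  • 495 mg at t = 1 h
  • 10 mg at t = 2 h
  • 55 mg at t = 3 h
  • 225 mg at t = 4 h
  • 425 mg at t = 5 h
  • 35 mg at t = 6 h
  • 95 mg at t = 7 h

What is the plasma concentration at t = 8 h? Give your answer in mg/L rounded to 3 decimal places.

k = ln 2 / 24 = 0.02888 per h
Dose 1 (230 mg at t=0 h): 230·exp(−0.02888·8) = 182.551 mg/L
Dose 2 (495 mg at t=1 h): 495·exp(−0.02888·7) = 404.394 mg/L
Dose 3 (10 mg at t=2 h): 10·exp(−0.02888·6) = 8.409 mg/L
Dose 4 (55 mg at t=3 h): 55·exp(−0.02888·5) = 47.605 mg/L
Dose 5 (225 mg at t=4 h): 225·exp(−0.02888·4) = 200.452 mg/L
Dose 6 (425 mg at t=5 h): 425·exp(−0.02888·3) = 389.727 mg/L
Dose 7 (35 mg at t=6 h): 35·exp(−0.02888·2) = 33.036 mg/L
Dose 8 (95 mg at t=7 h): 95·exp(−0.02888·1) = 92.296 mg/L
C(8) = 182.551 + 404.394 + 8.409 + 47.605 + 200.452 + 389.727 + 33.036 + 92.296 = 1358.469 mg/L

1358.469 mg/L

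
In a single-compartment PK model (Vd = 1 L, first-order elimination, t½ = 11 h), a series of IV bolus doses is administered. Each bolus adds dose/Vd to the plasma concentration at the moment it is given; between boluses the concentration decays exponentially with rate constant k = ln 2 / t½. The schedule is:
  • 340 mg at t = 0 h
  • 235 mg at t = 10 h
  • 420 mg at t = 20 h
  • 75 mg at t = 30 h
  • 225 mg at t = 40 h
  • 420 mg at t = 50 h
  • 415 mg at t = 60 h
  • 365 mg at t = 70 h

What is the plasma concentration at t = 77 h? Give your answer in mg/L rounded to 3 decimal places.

k = ln 2 / 11 = 0.06301 per h
Dose 1 (340 mg at t=0 h): 340·exp(−0.06301·77) = 2.656 mg/L
Dose 2 (235 mg at t=10 h): 235·exp(−0.06301·67) = 3.448 mg/L
Dose 3 (420 mg at t=20 h): 420·exp(−0.06301·57) = 11.571 mg/L
Dose 4 (75 mg at t=30 h): 75·exp(−0.06301·47) = 3.880 mg/L
Dose 5 (225 mg at t=40 h): 225·exp(−0.06301·37) = 21.859 mg/L
Dose 6 (420 mg at t=50 h): 420·exp(−0.06301·27) = 76.623 mg/L
Dose 7 (415 mg at t=60 h): 415·exp(−0.06301·17) = 142.174 mg/L
Dose 8 (365 mg at t=70 h): 365·exp(−0.06301·7) = 234.816 mg/L
C(77) = 2.656 + 3.448 + 11.571 + 3.880 + 21.859 + 76.623 + 142.174 + 234.816 = 497.027 mg/L

497.027 mg/L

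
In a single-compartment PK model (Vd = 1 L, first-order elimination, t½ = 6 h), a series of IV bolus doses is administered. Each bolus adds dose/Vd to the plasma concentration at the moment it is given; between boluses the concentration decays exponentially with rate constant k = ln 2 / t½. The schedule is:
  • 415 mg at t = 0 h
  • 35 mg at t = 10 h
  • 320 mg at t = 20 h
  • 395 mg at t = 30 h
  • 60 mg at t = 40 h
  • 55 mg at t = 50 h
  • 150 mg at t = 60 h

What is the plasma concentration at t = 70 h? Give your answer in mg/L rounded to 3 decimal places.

59.621 mg/L

k = ln 2 / 6 = 0.11552 per h
Dose 1 (415 mg at t=0 h): 415·exp(−0.11552·70) = 0.128 mg/L
Dose 2 (35 mg at t=10 h): 35·exp(−0.11552·60) = 0.034 mg/L
Dose 3 (320 mg at t=20 h): 320·exp(−0.11552·50) = 0.992 mg/L
Dose 4 (395 mg at t=30 h): 395·exp(−0.11552·40) = 3.888 mg/L
Dose 5 (60 mg at t=40 h): 60·exp(−0.11552·30) = 1.875 mg/L
Dose 6 (55 mg at t=50 h): 55·exp(−0.11552·20) = 5.457 mg/L
Dose 7 (150 mg at t=60 h): 150·exp(−0.11552·10) = 47.247 mg/L
C(70) = 0.128 + 0.034 + 0.992 + 3.888 + 1.875 + 5.457 + 47.247 = 59.621 mg/L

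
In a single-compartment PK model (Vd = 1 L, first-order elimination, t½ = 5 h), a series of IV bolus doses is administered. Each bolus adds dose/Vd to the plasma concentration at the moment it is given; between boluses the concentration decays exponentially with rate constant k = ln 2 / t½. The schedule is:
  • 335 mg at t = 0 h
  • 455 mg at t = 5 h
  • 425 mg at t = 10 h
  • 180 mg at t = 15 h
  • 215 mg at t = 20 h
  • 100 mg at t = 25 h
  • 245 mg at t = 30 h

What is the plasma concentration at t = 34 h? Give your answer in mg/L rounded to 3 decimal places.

k = ln 2 / 5 = 0.13863 per h
Dose 1 (335 mg at t=0 h): 335·exp(−0.13863·34) = 3.006 mg/L
Dose 2 (455 mg at t=5 h): 455·exp(−0.13863·29) = 8.167 mg/L
Dose 3 (425 mg at t=10 h): 425·exp(−0.13863·24) = 15.256 mg/L
Dose 4 (180 mg at t=15 h): 180·exp(−0.13863·19) = 12.923 mg/L
Dose 5 (215 mg at t=20 h): 215·exp(−0.13863·14) = 30.871 mg/L
Dose 6 (100 mg at t=25 h): 100·exp(−0.13863·9) = 28.717 mg/L
Dose 7 (245 mg at t=30 h): 245·exp(−0.13863·4) = 140.716 mg/L
C(34) = 3.006 + 8.167 + 15.256 + 12.923 + 30.871 + 28.717 + 140.716 = 239.656 mg/L

239.656 mg/L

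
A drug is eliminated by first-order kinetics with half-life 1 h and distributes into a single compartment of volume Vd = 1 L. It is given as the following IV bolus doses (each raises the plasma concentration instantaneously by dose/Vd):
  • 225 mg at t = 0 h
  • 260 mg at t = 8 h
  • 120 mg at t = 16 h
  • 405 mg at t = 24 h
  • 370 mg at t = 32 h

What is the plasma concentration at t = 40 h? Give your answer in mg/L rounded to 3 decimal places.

k = ln 2 / 1 = 0.69315 per h
Dose 1 (225 mg at t=0 h): 225·exp(−0.69315·40) = 0.000 mg/L
Dose 2 (260 mg at t=8 h): 260·exp(−0.69315·32) = 0.000 mg/L
Dose 3 (120 mg at t=16 h): 120·exp(−0.69315·24) = 0.000 mg/L
Dose 4 (405 mg at t=24 h): 405·exp(−0.69315·16) = 0.006 mg/L
Dose 5 (370 mg at t=32 h): 370·exp(−0.69315·8) = 1.445 mg/L
C(40) = 0.000 + 0.000 + 0.000 + 0.006 + 1.445 = 1.451 mg/L

1.451 mg/L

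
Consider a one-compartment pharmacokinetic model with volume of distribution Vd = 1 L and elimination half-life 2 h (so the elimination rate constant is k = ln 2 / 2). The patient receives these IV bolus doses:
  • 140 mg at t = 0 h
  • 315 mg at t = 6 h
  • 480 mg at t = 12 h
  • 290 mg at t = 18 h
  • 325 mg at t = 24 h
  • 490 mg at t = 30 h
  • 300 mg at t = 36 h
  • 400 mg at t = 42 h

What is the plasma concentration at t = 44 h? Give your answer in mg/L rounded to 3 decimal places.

k = ln 2 / 2 = 0.34657 per h
Dose 1 (140 mg at t=0 h): 140·exp(−0.34657·44) = 0.000 mg/L
Dose 2 (315 mg at t=6 h): 315·exp(−0.34657·38) = 0.001 mg/L
Dose 3 (480 mg at t=12 h): 480·exp(−0.34657·32) = 0.007 mg/L
Dose 4 (290 mg at t=18 h): 290·exp(−0.34657·26) = 0.035 mg/L
Dose 5 (325 mg at t=24 h): 325·exp(−0.34657·20) = 0.317 mg/L
Dose 6 (490 mg at t=30 h): 490·exp(−0.34657·14) = 3.828 mg/L
Dose 7 (300 mg at t=36 h): 300·exp(−0.34657·8) = 18.750 mg/L
Dose 8 (400 mg at t=42 h): 400·exp(−0.34657·2) = 200.000 mg/L
C(44) = 0.000 + 0.001 + 0.007 + 0.035 + 0.317 + 3.828 + 18.750 + 200.000 = 222.939 mg/L

222.939 mg/L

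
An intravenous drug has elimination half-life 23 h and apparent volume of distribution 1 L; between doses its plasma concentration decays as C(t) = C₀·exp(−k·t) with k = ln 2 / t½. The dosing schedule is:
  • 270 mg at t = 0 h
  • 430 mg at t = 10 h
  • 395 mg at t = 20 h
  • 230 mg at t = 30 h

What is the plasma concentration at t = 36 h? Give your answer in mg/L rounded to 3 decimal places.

k = ln 2 / 23 = 0.03014 per h
Dose 1 (270 mg at t=0 h): 270·exp(−0.03014·36) = 91.240 mg/L
Dose 2 (430 mg at t=10 h): 430·exp(−0.03014·26) = 196.415 mg/L
Dose 3 (395 mg at t=20 h): 395·exp(−0.03014·16) = 243.885 mg/L
Dose 4 (230 mg at t=30 h): 230·exp(−0.03014·6) = 191.954 mg/L
C(36) = 91.240 + 196.415 + 243.885 + 191.954 = 723.494 mg/L

723.494 mg/L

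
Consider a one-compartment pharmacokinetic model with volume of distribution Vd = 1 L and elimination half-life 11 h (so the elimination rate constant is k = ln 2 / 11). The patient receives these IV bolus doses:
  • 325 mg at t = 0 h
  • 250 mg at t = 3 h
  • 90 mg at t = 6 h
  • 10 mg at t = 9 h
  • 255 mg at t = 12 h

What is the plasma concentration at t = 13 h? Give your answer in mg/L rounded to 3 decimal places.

581.488 mg/L

k = ln 2 / 11 = 0.06301 per h
Dose 1 (325 mg at t=0 h): 325·exp(−0.06301·13) = 143.259 mg/L
Dose 2 (250 mg at t=3 h): 250·exp(−0.06301·10) = 133.130 mg/L
Dose 3 (90 mg at t=6 h): 90·exp(−0.06301·7) = 57.900 mg/L
Dose 4 (10 mg at t=9 h): 10·exp(−0.06301·4) = 7.772 mg/L
Dose 5 (255 mg at t=12 h): 255·exp(−0.06301·1) = 239.427 mg/L
C(13) = 143.259 + 133.130 + 57.900 + 7.772 + 239.427 = 581.488 mg/L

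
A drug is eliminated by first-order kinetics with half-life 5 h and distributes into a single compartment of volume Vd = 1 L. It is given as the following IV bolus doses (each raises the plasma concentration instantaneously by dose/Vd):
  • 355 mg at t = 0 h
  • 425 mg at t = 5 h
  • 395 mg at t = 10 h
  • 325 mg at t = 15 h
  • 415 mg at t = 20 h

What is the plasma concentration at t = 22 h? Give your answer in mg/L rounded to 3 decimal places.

569.578 mg/L

k = ln 2 / 5 = 0.13863 per h
Dose 1 (355 mg at t=0 h): 355·exp(−0.13863·22) = 16.815 mg/L
Dose 2 (425 mg at t=5 h): 425·exp(−0.13863·17) = 40.261 mg/L
Dose 3 (395 mg at t=10 h): 395·exp(−0.13863·12) = 74.839 mg/L
Dose 4 (325 mg at t=15 h): 325·exp(−0.13863·7) = 123.152 mg/L
Dose 5 (415 mg at t=20 h): 415·exp(−0.13863·2) = 314.511 mg/L
C(22) = 16.815 + 40.261 + 74.839 + 123.152 + 314.511 = 569.578 mg/L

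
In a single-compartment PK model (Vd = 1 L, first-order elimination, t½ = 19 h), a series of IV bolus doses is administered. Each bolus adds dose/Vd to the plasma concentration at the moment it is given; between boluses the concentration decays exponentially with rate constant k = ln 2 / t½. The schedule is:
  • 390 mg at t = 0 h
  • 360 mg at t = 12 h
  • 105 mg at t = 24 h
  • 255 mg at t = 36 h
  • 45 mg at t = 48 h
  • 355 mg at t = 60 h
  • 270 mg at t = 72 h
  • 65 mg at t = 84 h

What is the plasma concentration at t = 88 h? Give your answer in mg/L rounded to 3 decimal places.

431.722 mg/L

k = ln 2 / 19 = 0.03648 per h
Dose 1 (390 mg at t=0 h): 390·exp(−0.03648·88) = 15.733 mg/L
Dose 2 (360 mg at t=12 h): 360·exp(−0.03648·76) = 22.500 mg/L
Dose 3 (105 mg at t=24 h): 105·exp(−0.03648·64) = 10.167 mg/L
Dose 4 (255 mg at t=36 h): 255·exp(−0.03648·52) = 38.253 mg/L
Dose 5 (45 mg at t=48 h): 45·exp(−0.03648·40) = 10.458 mg/L
Dose 6 (355 mg at t=60 h): 355·exp(−0.03648·28) = 127.822 mg/L
Dose 7 (270 mg at t=72 h): 270·exp(−0.03648·16) = 150.614 mg/L
Dose 8 (65 mg at t=84 h): 65·exp(−0.03648·4) = 56.174 mg/L
C(88) = 15.733 + 22.500 + 10.167 + 38.253 + 10.458 + 127.822 + 150.614 + 56.174 = 431.722 mg/L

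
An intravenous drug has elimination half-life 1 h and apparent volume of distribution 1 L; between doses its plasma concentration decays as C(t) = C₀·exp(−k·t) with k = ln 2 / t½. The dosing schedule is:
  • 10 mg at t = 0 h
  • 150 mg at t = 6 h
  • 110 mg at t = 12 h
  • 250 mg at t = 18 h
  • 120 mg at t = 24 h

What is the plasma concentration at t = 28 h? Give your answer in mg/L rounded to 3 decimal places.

7.746 mg/L

k = ln 2 / 1 = 0.69315 per h
Dose 1 (10 mg at t=0 h): 10·exp(−0.69315·28) = 0.000 mg/L
Dose 2 (150 mg at t=6 h): 150·exp(−0.69315·22) = 0.000 mg/L
Dose 3 (110 mg at t=12 h): 110·exp(−0.69315·16) = 0.002 mg/L
Dose 4 (250 mg at t=18 h): 250·exp(−0.69315·10) = 0.244 mg/L
Dose 5 (120 mg at t=24 h): 120·exp(−0.69315·4) = 7.500 mg/L
C(28) = 0.000 + 0.000 + 0.002 + 0.244 + 7.500 = 7.746 mg/L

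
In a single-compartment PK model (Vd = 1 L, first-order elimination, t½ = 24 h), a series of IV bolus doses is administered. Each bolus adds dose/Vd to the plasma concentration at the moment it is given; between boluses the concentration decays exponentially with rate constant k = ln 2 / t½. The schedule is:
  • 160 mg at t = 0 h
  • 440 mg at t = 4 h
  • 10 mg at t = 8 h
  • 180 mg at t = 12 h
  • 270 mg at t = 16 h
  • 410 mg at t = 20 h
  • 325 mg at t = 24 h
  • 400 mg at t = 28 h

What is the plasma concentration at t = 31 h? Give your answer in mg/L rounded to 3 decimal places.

k = ln 2 / 24 = 0.02888 per h
Dose 1 (160 mg at t=0 h): 160·exp(−0.02888·31) = 65.357 mg/L
Dose 2 (440 mg at t=4 h): 440·exp(−0.02888·27) = 201.741 mg/L
Dose 3 (10 mg at t=8 h): 10·exp(−0.02888·23) = 5.147 mg/L
Dose 4 (180 mg at t=12 h): 180·exp(−0.02888·19) = 103.982 mg/L
Dose 5 (270 mg at t=16 h): 270·exp(−0.02888·15) = 175.073 mg/L
Dose 6 (410 mg at t=20 h): 410·exp(−0.02888·11) = 298.409 mg/L
Dose 7 (325 mg at t=24 h): 325·exp(−0.02888·7) = 265.511 mg/L
Dose 8 (400 mg at t=28 h): 400·exp(−0.02888·3) = 366.802 mg/L
C(31) = 65.357 + 201.741 + 5.147 + 103.982 + 175.073 + 298.409 + 265.511 + 366.802 = 1482.021 mg/L

1482.021 mg/L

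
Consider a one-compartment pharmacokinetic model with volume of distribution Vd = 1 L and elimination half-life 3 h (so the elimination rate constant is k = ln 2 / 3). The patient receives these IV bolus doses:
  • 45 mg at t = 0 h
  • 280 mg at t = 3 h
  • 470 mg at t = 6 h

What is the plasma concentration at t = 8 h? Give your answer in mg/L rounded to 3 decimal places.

k = ln 2 / 3 = 0.23105 per h
Dose 1 (45 mg at t=0 h): 45·exp(−0.23105·8) = 7.087 mg/L
Dose 2 (280 mg at t=3 h): 280·exp(−0.23105·5) = 88.194 mg/L
Dose 3 (470 mg at t=6 h): 470·exp(−0.23105·2) = 296.081 mg/L
C(8) = 7.087 + 88.194 + 296.081 = 391.363 mg/L

391.363 mg/L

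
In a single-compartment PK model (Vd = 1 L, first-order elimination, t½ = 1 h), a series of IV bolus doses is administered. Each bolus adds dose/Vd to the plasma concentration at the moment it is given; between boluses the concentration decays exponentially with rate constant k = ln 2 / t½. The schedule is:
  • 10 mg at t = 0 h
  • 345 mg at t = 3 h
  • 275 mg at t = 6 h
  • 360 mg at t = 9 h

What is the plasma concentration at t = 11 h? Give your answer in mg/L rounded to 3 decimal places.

k = ln 2 / 1 = 0.69315 per h
Dose 1 (10 mg at t=0 h): 10·exp(−0.69315·11) = 0.005 mg/L
Dose 2 (345 mg at t=3 h): 345·exp(−0.69315·8) = 1.348 mg/L
Dose 3 (275 mg at t=6 h): 275·exp(−0.69315·5) = 8.594 mg/L
Dose 4 (360 mg at t=9 h): 360·exp(−0.69315·2) = 90.000 mg/L
C(11) = 0.005 + 1.348 + 8.594 + 90.000 = 99.946 mg/L

99.946 mg/L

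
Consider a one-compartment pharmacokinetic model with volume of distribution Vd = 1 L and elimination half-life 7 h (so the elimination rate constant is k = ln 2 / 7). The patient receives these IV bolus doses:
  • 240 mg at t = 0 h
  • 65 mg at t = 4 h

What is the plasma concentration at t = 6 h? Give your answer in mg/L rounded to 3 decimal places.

k = ln 2 / 7 = 0.09902 per h
Dose 1 (240 mg at t=0 h): 240·exp(−0.09902·6) = 132.491 mg/L
Dose 2 (65 mg at t=4 h): 65·exp(−0.09902·2) = 53.322 mg/L
C(6) = 132.491 + 53.322 = 185.813 mg/L

185.813 mg/L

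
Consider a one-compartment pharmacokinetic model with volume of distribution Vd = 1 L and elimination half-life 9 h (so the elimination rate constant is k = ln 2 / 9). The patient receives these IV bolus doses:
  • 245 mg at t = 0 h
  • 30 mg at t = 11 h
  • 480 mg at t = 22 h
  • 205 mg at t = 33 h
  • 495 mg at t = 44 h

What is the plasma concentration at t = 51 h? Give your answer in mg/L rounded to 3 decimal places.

k = ln 2 / 9 = 0.07702 per h
Dose 1 (245 mg at t=0 h): 245·exp(−0.07702·51) = 4.823 mg/L
Dose 2 (30 mg at t=11 h): 30·exp(−0.07702·40) = 1.378 mg/L
Dose 3 (480 mg at t=22 h): 480·exp(−0.07702·29) = 51.435 mg/L
Dose 4 (205 mg at t=33 h): 205·exp(−0.07702·18) = 51.250 mg/L
Dose 5 (495 mg at t=44 h): 495·exp(−0.07702·7) = 288.716 mg/L
C(51) = 4.823 + 1.378 + 51.435 + 51.250 + 288.716 = 397.602 mg/L

397.602 mg/L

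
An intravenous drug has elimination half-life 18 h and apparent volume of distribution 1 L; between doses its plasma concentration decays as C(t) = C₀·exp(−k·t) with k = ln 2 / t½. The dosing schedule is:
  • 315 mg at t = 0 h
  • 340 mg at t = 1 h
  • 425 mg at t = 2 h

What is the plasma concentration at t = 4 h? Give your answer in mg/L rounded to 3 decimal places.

966.434 mg/L

k = ln 2 / 18 = 0.03851 per h
Dose 1 (315 mg at t=0 h): 315·exp(−0.03851·4) = 270.032 mg/L
Dose 2 (340 mg at t=1 h): 340·exp(−0.03851·3) = 302.906 mg/L
Dose 3 (425 mg at t=2 h): 425·exp(−0.03851·2) = 393.497 mg/L
C(4) = 270.032 + 302.906 + 393.497 = 966.434 mg/L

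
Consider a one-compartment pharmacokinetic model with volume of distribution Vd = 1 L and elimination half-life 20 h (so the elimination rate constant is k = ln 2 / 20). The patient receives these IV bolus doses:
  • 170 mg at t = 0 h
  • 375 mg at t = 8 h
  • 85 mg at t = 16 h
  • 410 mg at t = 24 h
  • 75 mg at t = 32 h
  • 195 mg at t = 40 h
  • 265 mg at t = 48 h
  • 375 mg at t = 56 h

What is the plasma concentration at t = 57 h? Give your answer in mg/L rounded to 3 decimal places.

939.310 mg/L

k = ln 2 / 20 = 0.03466 per h
Dose 1 (170 mg at t=0 h): 170·exp(−0.03466·57) = 23.578 mg/L
Dose 2 (375 mg at t=8 h): 375·exp(−0.03466·49) = 68.629 mg/L
Dose 3 (85 mg at t=16 h): 85·exp(−0.03466·41) = 20.526 mg/L
Dose 4 (410 mg at t=24 h): 410·exp(−0.03466·33) = 130.642 mg/L
Dose 5 (75 mg at t=32 h): 75·exp(−0.03466·25) = 31.534 mg/L
Dose 6 (195 mg at t=40 h): 195·exp(−0.03466·17) = 108.183 mg/L
Dose 7 (265 mg at t=48 h): 265·exp(−0.03466·9) = 193.991 mg/L
Dose 8 (375 mg at t=56 h): 375·exp(−0.03466·1) = 362.226 mg/L
C(57) = 23.578 + 68.629 + 20.526 + 130.642 + 31.534 + 108.183 + 193.991 + 362.226 = 939.310 mg/L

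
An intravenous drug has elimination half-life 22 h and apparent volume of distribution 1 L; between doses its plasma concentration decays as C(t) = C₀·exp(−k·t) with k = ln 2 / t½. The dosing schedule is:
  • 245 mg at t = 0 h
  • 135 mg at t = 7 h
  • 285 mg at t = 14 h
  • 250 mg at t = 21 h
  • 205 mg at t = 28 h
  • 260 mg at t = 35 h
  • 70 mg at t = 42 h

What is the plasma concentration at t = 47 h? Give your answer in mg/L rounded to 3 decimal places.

655.574 mg/L

k = ln 2 / 22 = 0.03151 per h
Dose 1 (245 mg at t=0 h): 245·exp(−0.03151·47) = 55.726 mg/L
Dose 2 (135 mg at t=7 h): 135·exp(−0.03151·40) = 38.283 mg/L
Dose 3 (285 mg at t=14 h): 285·exp(−0.03151·33) = 100.763 mg/L
Dose 4 (250 mg at t=21 h): 250·exp(−0.03151·26) = 110.199 mg/L
Dose 5 (205 mg at t=28 h): 205·exp(−0.03151·19) = 112.661 mg/L
Dose 6 (260 mg at t=35 h): 260·exp(−0.03151·12) = 178.146 mg/L
Dose 7 (70 mg at t=42 h): 70·exp(−0.03151·5) = 59.797 mg/L
C(47) = 55.726 + 38.283 + 100.763 + 110.199 + 112.661 + 178.146 + 59.797 = 655.574 mg/L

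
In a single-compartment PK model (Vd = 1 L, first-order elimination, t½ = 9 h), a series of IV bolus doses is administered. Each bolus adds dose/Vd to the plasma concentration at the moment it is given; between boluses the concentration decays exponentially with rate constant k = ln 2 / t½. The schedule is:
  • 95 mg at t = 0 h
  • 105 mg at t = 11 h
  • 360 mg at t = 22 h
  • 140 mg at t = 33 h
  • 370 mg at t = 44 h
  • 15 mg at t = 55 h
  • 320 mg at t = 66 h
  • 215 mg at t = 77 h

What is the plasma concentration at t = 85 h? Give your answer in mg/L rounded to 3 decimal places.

k = ln 2 / 9 = 0.07702 per h
Dose 1 (95 mg at t=0 h): 95·exp(−0.07702·85) = 0.136 mg/L
Dose 2 (105 mg at t=11 h): 105·exp(−0.07702·74) = 0.352 mg/L
Dose 3 (360 mg at t=22 h): 360·exp(−0.07702·63) = 2.813 mg/L
Dose 4 (140 mg at t=33 h): 140·exp(−0.07702·52) = 2.552 mg/L
Dose 5 (370 mg at t=44 h): 370·exp(−0.07702·41) = 15.734 mg/L
Dose 6 (15 mg at t=55 h): 15·exp(−0.07702·30) = 1.488 mg/L
Dose 7 (320 mg at t=66 h): 320·exp(−0.07702·19) = 74.070 mg/L
Dose 8 (215 mg at t=77 h): 215·exp(−0.07702·8) = 116.106 mg/L
C(85) = 0.136 + 0.352 + 2.813 + 2.552 + 15.734 + 1.488 + 74.070 + 116.106 = 213.251 mg/L

213.251 mg/L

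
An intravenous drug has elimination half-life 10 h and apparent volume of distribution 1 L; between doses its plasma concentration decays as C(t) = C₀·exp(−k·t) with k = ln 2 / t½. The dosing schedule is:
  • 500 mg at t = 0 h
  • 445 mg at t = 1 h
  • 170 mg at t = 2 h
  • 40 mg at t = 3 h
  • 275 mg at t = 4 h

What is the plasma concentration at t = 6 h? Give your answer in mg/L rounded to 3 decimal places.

1045.267 mg/L

k = ln 2 / 10 = 0.06931 per h
Dose 1 (500 mg at t=0 h): 500·exp(−0.06931·6) = 329.877 mg/L
Dose 2 (445 mg at t=1 h): 445·exp(−0.06931·5) = 314.663 mg/L
Dose 3 (170 mg at t=2 h): 170·exp(−0.06931·4) = 128.836 mg/L
Dose 4 (40 mg at t=3 h): 40·exp(−0.06931·3) = 32.490 mg/L
Dose 5 (275 mg at t=4 h): 275·exp(−0.06931·2) = 239.401 mg/L
C(6) = 329.877 + 314.663 + 128.836 + 32.490 + 239.401 = 1045.267 mg/L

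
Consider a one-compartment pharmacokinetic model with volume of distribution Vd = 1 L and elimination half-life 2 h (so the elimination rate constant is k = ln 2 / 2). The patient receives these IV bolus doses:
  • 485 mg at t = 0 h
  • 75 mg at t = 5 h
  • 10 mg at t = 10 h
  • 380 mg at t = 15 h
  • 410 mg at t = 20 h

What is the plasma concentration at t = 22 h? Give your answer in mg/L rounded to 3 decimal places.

239.188 mg/L

k = ln 2 / 2 = 0.34657 per h
Dose 1 (485 mg at t=0 h): 485·exp(−0.34657·22) = 0.237 mg/L
Dose 2 (75 mg at t=5 h): 75·exp(−0.34657·17) = 0.207 mg/L
Dose 3 (10 mg at t=10 h): 10·exp(−0.34657·12) = 0.156 mg/L
Dose 4 (380 mg at t=15 h): 380·exp(−0.34657·7) = 33.588 mg/L
Dose 5 (410 mg at t=20 h): 410·exp(−0.34657·2) = 205.000 mg/L
C(22) = 0.237 + 0.207 + 0.156 + 33.588 + 205.000 = 239.188 mg/L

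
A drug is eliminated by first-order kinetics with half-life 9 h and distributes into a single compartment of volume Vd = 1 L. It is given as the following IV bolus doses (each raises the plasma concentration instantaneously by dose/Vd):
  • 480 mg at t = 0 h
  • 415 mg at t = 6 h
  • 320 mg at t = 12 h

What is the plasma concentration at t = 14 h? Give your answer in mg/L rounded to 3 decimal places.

k = ln 2 / 9 = 0.07702 per h
Dose 1 (480 mg at t=0 h): 480·exp(−0.07702·14) = 163.295 mg/L
Dose 2 (415 mg at t=6 h): 415·exp(−0.07702·8) = 224.112 mg/L
Dose 3 (320 mg at t=12 h): 320·exp(−0.07702·2) = 274.318 mg/L
C(14) = 163.295 + 224.112 + 274.318 = 661.725 mg/L

661.725 mg/L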